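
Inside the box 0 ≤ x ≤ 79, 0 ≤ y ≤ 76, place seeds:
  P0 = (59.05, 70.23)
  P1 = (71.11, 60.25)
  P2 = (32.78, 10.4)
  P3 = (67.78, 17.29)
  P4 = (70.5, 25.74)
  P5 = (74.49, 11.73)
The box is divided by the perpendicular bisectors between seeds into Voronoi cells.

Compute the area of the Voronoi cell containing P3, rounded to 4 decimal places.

1. box [0,79]×[0,76]: [(0, 0) (79, 0) (79, 76) (0, 76)]
2. ⊥bis P3·P0 via (63.415,43.76): [(0, 33.3026) (0, 0) (79, 0) (79, 46.33)]  |A|=3145.49
3. ⊥bis P3·P1 via (69.445,38.77): [(44.7588, 40.6835) (0, 33.3026) (0, 0) (79, 0) (79, 38.0294)]  |A|=3003.3776
4. ⊥bis P3·P2 via (50.28,13.845): [(45.0003, 40.6648) (53.0055, 0) (79, 0) (79, 38.0294)]  |A|=1175.0236
5. ⊥bis P3·P4 via (69.14,21.515): [(47.392, 28.5155) (53.0055, 0) (79, 0) (79, 18.3411)]  |A|=660.487
6. ⊥bis P3·P5 via (71.135,14.51): [(75.2972, 19.533) (47.392, 28.5155) (53.0055, 0) (59.1118, 0)]  |A|=432.2915
7. canonical 4-gon: [(75.2972, 19.533) (47.392, 28.5155) (53.0055, 0) (59.1118, 0)]
8. shoelace: 432.2915

Area of P3's cell: 432.2915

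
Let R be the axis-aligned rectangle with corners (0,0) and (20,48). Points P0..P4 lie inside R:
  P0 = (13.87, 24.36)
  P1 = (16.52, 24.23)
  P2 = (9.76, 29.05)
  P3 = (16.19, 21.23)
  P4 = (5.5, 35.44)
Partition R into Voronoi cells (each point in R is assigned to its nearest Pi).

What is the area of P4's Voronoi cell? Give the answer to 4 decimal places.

Area of P4's cell: 283.5000

1. box [0,20]×[0,48]: [(0, 0) (20, 0) (20, 48) (0, 48)]
2. ⊥bis P4·P0 via (9.685,29.9): [(0, 22.5838) (20, 37.6921) (20, 48) (0, 48)]  |A|=357.2409
3. ⊥bis P4·P1 via (11.01,29.835): [(0, 22.5838) (15.6926, 34.4382) (20, 38.6726) (20, 48) (0, 48)]  |A|=355.1291
4. ⊥bis P4·P2 via (7.63,32.245): [(0, 27.1583) (20, 40.4917) (20, 48) (0, 48)]  |A|=283.5
5. ⊥bis P4·P3 via (10.845,28.335): [(0, 27.1583) (20, 40.4917) (20, 48) (0, 48)]  |A|=283.5
6. canonical 4-gon: [(0, 27.1583) (20, 40.4917) (20, 48) (0, 48)]
7. shoelace: 283.5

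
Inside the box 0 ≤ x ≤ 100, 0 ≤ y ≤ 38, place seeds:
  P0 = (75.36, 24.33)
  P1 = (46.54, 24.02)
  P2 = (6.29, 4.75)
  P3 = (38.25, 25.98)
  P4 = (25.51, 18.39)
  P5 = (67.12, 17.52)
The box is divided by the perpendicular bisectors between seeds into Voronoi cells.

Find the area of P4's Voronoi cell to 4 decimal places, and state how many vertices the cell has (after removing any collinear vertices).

Area of P4's cell: 856.3967 (6 vertices)

1. box [0,100]×[0,38]: [(0, 0) (100, 0) (100, 38) (0, 38)]
2. ⊥bis P4·P0 via (50.435,21.36): [(0, 0) (52.9802, 0) (48.4522, 38) (0, 38)]  |A|=1927.216
3. ⊥bis P4·P1 via (36.025,21.205): [(0, 0) (41.7018, 0) (31.5288, 38) (0, 38)]  |A|=1391.3817
4. ⊥bis P4·P2 via (15.9,11.57): [(0, 33.9745) (24.111, 0) (41.7018, 0) (31.5288, 38) (0, 38)]  |A|=981.8021
5. ⊥bis P4·P3 via (31.88,22.185): [(0, 33.9745) (24.111, 0) (41.7018, 0) (38.9312, 10.3494) (22.458, 38) (0, 38)]  |A|=856.3967
6. ⊥bis P4·P5 via (46.315,17.955): [(0, 33.9745) (24.111, 0) (41.7018, 0) (38.9312, 10.3494) (22.458, 38) (0, 38)]  |A|=856.3967
7. canonical 6-gon: [(0, 33.9745) (24.111, 0) (41.7018, 0) (38.9312, 10.3494) (22.458, 38) (0, 38)]
8. shoelace: 856.3967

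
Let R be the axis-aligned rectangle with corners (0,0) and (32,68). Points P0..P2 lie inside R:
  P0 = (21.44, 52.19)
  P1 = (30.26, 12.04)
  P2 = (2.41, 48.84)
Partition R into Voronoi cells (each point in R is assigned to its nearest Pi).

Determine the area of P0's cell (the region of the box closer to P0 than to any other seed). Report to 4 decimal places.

Area of P0's cell: 725.4222

1. box [0,32]×[0,68]: [(0, 0) (32, 0) (32, 68) (0, 68)]
2. ⊥bis P0·P1 via (25.85,32.115): [(0, 26.4364) (32, 33.466) (32, 68) (0, 68)]  |A|=1217.5619
3. ⊥bis P0·P2 via (11.925,50.515): [(15.5619, 29.855) (32, 33.466) (32, 68) (8.847, 68)]  |A|=725.4222
4. canonical 4-gon: [(15.5619, 29.855) (32, 33.466) (32, 68) (8.847, 68)]
5. shoelace: 725.4222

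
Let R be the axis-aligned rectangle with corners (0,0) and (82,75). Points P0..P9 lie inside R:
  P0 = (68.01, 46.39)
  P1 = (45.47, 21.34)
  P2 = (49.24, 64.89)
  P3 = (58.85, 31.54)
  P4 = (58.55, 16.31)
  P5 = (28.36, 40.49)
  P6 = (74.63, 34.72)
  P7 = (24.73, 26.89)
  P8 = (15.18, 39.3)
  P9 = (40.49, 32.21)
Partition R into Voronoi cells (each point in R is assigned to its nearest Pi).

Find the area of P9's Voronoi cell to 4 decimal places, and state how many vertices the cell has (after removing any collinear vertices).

Area of P9's cell: 305.7808 (6 vertices)

1. box [0,82]×[0,75]: [(0, 0) (82, 0) (82, 75) (0, 75)]
2. ⊥bis P9·P0 via (54.25,39.3): [(0, 0) (74.4998, 0) (35.8552, 75) (0, 75)]  |A|=4138.3103
3. ⊥bis P9·P1 via (42.98,26.775): [(0, 7.0841) (57.3188, 33.3442) (35.8552, 75) (0, 75)]  |A|=2693.2173
4. ⊥bis P9·P2 via (44.865,48.55): [(0, 60.5625) (0, 7.0841) (57.3188, 33.3442) (50.223, 47.1154)]  |A|=1830.7667
5. ⊥bis P9·P3 via (49.67,31.875): [(0, 60.5625) (0, 7.0841) (49.5945, 29.8054) (50.226, 47.1097) (50.223, 47.1154)]  |A|=1765.0518
6. ⊥bis P9·P4 via (49.52,24.26): [(0, 60.5625) (0, 7.0841) (49.5945, 29.8054) (50.226, 47.1097) (50.223, 47.1154)]  |A|=1765.0518
7. ⊥bis P9·P5 via (34.425,36.35): [(43.0792, 49.0282) (21.0222, 16.7152) (49.5945, 29.8054) (50.226, 47.1097) (50.223, 47.1154)]  |A|=379.721
8. ⊥bis P9·P6 via (57.56,33.465): [(43.0792, 49.0282) (21.0222, 16.7152) (49.5945, 29.8054) (50.226, 47.1097) (50.223, 47.1154)]  |A|=379.721
9. ⊥bis P9·P7 via (32.61,29.55): [(43.0792, 49.0282) (31.6747, 32.3208) (34.8102, 23.0321) (49.5945, 29.8054) (50.226, 47.1097) (50.223, 47.1154)]  |A|=305.7808
10. ⊥bis P9·P8 via (27.835,35.755): [(43.0792, 49.0282) (31.6747, 32.3208) (34.8102, 23.0321) (49.5945, 29.8054) (50.226, 47.1097) (50.223, 47.1154)]  |A|=305.7808
11. canonical 6-gon: [(43.0792, 49.0282) (31.6747, 32.3208) (34.8102, 23.0321) (49.5945, 29.8054) (50.226, 47.1097) (50.223, 47.1154)]
12. shoelace: 305.7808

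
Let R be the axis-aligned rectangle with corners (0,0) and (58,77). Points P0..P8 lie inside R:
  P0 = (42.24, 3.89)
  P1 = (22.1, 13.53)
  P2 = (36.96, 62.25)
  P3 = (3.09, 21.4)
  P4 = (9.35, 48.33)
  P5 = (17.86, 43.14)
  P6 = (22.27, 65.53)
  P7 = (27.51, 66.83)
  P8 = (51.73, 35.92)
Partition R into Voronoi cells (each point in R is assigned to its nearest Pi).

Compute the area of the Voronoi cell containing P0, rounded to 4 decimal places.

Area of P0's cell: 495.9364

1. box [0,58]×[0,77]: [(0, 0) (58, 0) (58, 77) (0, 77)]
2. ⊥bis P0·P1 via (32.17,8.71): [(28.001, 0) (58, 0) (58, 62.6743)]  |A|=940.0849
3. ⊥bis P0·P2 via (39.6,33.07): [(44.0214, 33.47) (28.001, 0) (58, 0) (58, 34.7347)]  |A|=744.8059
4. ⊥bis P0·P3 via (22.665,12.645): [(44.0214, 33.47) (28.001, 0) (58, 0) (58, 34.7347)]  |A|=744.8059
5. ⊥bis P0·P4 via (25.795,26.11): [(44.0214, 33.47) (28.001, 0) (58, 0) (58, 34.7347)]  |A|=744.8059
6. ⊥bis P0·P5 via (30.05,23.515): [(46.4273, 33.6877) (43.1517, 31.6531) (28.001, 0) (58, 0) (58, 34.7347)]  |A|=742.7149
7. ⊥bis P0·P6 via (32.255,34.71): [(46.4273, 33.6877) (43.1517, 31.6531) (28.001, 0) (58, 0) (58, 34.7347)]  |A|=742.7149
8. ⊥bis P0·P7 via (34.875,35.36): [(46.4273, 33.6877) (43.1517, 31.6531) (28.001, 0) (58, 0) (58, 34.7347)]  |A|=742.7149
9. ⊥bis P0·P8 via (46.985,19.905): [(38.703, 22.3588) (28.001, 0) (58, 0) (58, 16.6414)]  |A|=495.9364
10. canonical 4-gon: [(38.703, 22.3588) (28.001, 0) (58, 0) (58, 16.6414)]
11. shoelace: 495.9364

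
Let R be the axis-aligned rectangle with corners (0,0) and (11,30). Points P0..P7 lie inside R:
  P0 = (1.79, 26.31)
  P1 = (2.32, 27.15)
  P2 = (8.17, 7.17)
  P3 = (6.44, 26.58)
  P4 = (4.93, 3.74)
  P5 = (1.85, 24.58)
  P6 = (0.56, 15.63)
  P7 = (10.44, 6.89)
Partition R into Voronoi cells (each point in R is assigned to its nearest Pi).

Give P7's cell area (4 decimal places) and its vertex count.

Area of P7's cell: 22.0472 (6 vertices)

1. box [0,11]×[0,30]: [(0, 0) (11, 0) (11, 30) (0, 30)]
2. ⊥bis P7·P0 via (6.115,16.6): [(0, 13.8763) (0, 0) (11, 0) (11, 18.7759)]  |A|=179.5868
3. ⊥bis P7·P1 via (6.38,17.02): [(0, 13.8763) (0, 0) (11, 0) (11, 18.7759)]  |A|=179.5868
4. ⊥bis P7·P2 via (9.305,7.03): [(10.7395, 18.6598) (8.4379, 0) (11, 0) (11, 18.7759)]  |A|=26.3499
5. ⊥bis P7·P3 via (8.44,16.735): [(10.5551, 17.1647) (8.4379, 0) (11, 0) (11, 17.2551)]  |A|=25.8276
6. ⊥bis P7·P4 via (7.685,5.315): [(10.5551, 17.1647) (8.8435, 3.2885) (10.7235, 0) (11, 0) (11, 17.2551)]  |A|=22.0693
7. ⊥bis P7·P5 via (6.145,15.735): [(10.5551, 17.1647) (8.8435, 3.2885) (10.7235, 0) (11, 0) (11, 17.2551)]  |A|=22.0693
8. ⊥bis P7·P6 via (5.5,11.26): [(10.7602, 17.2064) (10.5278, 16.9436) (8.8435, 3.2885) (10.7235, 0) (11, 0) (11, 17.2551)]  |A|=22.0472
9. canonical 6-gon: [(10.7602, 17.2064) (10.5278, 16.9436) (8.8435, 3.2885) (10.7235, 0) (11, 0) (11, 17.2551)]
10. shoelace: 22.0472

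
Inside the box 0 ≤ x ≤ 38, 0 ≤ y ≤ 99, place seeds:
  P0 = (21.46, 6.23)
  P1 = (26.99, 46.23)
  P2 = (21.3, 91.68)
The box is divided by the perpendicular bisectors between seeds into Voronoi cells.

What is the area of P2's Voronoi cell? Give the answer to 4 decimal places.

Area of P2's cell: 1166.1864

1. box [0,38]×[0,99]: [(0, 0) (38, 0) (38, 99) (0, 99)]
2. ⊥bis P2·P0 via (21.38,48.955): [(0, 48.915) (38, 48.9861) (38, 99) (0, 99)]  |A|=1901.8793
3. ⊥bis P2·P1 via (24.145,68.955): [(0, 65.9322) (38, 70.6895) (38, 99) (0, 99)]  |A|=1166.1864
4. canonical 4-gon: [(0, 65.9322) (38, 70.6895) (38, 99) (0, 99)]
5. shoelace: 1166.1864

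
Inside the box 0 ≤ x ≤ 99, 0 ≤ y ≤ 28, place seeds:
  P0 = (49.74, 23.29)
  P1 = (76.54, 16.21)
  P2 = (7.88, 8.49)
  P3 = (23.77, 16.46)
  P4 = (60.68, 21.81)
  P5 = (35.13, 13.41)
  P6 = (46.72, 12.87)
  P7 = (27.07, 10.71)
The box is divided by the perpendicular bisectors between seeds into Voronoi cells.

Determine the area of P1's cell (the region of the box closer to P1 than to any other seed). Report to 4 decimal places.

Area of P1's cell: 898.4607

1. box [0,99]×[0,28]: [(0, 0) (99, 0) (99, 28) (0, 28)]
2. ⊥bis P1·P0 via (63.14,19.75): [(57.9225, 0) (99, 0) (99, 28) (65.3195, 28)]  |A|=1046.6128
3. ⊥bis P1·P2 via (42.21,12.35): [(57.9225, 0) (99, 0) (99, 28) (65.3195, 28)]  |A|=1046.6128
4. ⊥bis P1·P3 via (50.155,16.335): [(57.9225, 0) (99, 0) (99, 28) (65.3195, 28)]  |A|=1046.6128
5. ⊥bis P1·P4 via (68.61,19.01): [(61.8978, 0) (99, 0) (99, 28) (71.7843, 28)]  |A|=900.4514
6. ⊥bis P1·P5 via (55.835,14.81): [(61.8978, 0) (99, 0) (99, 28) (71.7843, 28)]  |A|=900.4514
7. ⊥bis P1·P6 via (61.63,14.54): [(62.9308, 2.9258) (63.2586, 0) (99, 0) (99, 28) (71.7843, 28)]  |A|=898.4607
8. ⊥bis P1·P7 via (51.805,13.46): [(62.9308, 2.9258) (63.2586, 0) (99, 0) (99, 28) (71.7843, 28)]  |A|=898.4607
9. canonical 5-gon: [(62.9308, 2.9258) (63.2586, 0) (99, 0) (99, 28) (71.7843, 28)]
10. shoelace: 898.4607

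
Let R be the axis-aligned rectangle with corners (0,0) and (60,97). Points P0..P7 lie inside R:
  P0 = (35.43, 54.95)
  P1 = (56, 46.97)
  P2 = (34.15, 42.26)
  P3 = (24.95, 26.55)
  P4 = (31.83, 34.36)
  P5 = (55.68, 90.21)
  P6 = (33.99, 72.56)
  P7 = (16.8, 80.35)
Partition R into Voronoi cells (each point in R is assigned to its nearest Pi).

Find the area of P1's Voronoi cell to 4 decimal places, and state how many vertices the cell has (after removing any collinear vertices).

Area of P1's cell: 581.2278 (6 vertices)

1. box [0,60]×[0,97]: [(0, 0) (60, 0) (60, 97) (0, 97)]
2. ⊥bis P1·P0 via (45.715,50.96): [(25.9454, 0) (60, 0) (60, 87.7824)]  |A|=1494.6969
3. ⊥bis P1·P2 via (45.075,44.615): [(44.4244, 47.6332) (54.6922, 0) (60, 0) (60, 87.7824)]  |A|=810.0447
4. ⊥bis P1·P3 via (40.475,36.76): [(44.4244, 47.6332) (49.8368, 22.5248) (60, 7.0709) (60, 87.7824)]  |A|=714.335
5. ⊥bis P1·P4 via (43.915,40.665): [(44.4244, 47.6332) (47.3427, 34.095) (60, 9.8344) (60, 87.7824)]  |A|=657.3223
6. ⊥bis P1·P5 via (55.84,68.59): [(52.545, 68.5656) (44.4244, 47.6332) (47.3427, 34.095) (60, 9.8344) (60, 68.6208)]  |A|=585.8974
7. ⊥bis P1·P6 via (44.995,59.765): [(55.2503, 68.5856) (51.2019, 65.1036) (44.4244, 47.6332) (47.3427, 34.095) (60, 9.8344) (60, 68.6208)]  |A|=581.2278
8. ⊥bis P1·P7 via (36.4,63.66): [(55.2503, 68.5856) (51.2019, 65.1036) (44.4244, 47.6332) (47.3427, 34.095) (60, 9.8344) (60, 68.6208)]  |A|=581.2278
9. canonical 6-gon: [(55.2503, 68.5856) (51.2019, 65.1036) (44.4244, 47.6332) (47.3427, 34.095) (60, 9.8344) (60, 68.6208)]
10. shoelace: 581.2278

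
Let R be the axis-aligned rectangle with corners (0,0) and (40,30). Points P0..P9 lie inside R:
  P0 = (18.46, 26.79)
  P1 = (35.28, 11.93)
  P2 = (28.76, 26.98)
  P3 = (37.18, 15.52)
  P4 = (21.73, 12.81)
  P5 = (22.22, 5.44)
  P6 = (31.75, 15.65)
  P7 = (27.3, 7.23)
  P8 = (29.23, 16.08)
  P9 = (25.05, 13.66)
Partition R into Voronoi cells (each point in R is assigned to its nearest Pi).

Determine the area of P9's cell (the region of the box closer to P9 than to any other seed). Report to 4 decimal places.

1. box [0,40]×[0,30]: [(0, 0) (40, 0) (40, 30) (0, 30)]
2. ⊥bis P9·P0 via (21.755,20.225): [(0, 9.3061) (0, 0) (40, 0) (40, 29.3822)]  |A|=773.7663
3. ⊥bis P9·P1 via (30.165,12.795): [(32.3181, 25.5266) (0, 9.3061) (0, 0) (28.0012, 0)]  |A|=507.7658
4. ⊥bis P9·P2 via (26.905,20.32): [(31.2337, 19.1143) (23.7147, 21.2086) (0, 9.3061) (0, 0) (28.0012, 0)]  |A|=482.5235
5. ⊥bis P9·P3 via (31.115,14.59): [(30.8076, 16.5948) (30.385, 19.3507) (23.7147, 21.2086) (0, 9.3061) (0, 0) (28.0012, 0)]  |A|=481.404
6. ⊥bis P9·P4 via (23.39,13.235): [(30.8076, 16.5948) (30.385, 19.3507) (23.7147, 21.2086) (21.618, 20.1562) (26.7785, 0) (28.0012, 0)]  |A|=110.9379
7. ⊥bis P9·P5 via (23.635,9.55): [(29.2872, 7.6041) (30.8076, 16.5948) (30.385, 19.3507) (23.7147, 21.2086) (21.618, 20.1562) (24.401, 9.2863)]  |A|=85.6014
8. ⊥bis P9·P6 via (28.4,14.655): [(29.2872, 7.6041) (29.7251, 10.1937) (26.7005, 20.377) (23.7147, 21.2086) (21.618, 20.1562) (24.401, 9.2863)]  |A|=65.549
9. ⊥bis P9·P7 via (26.175,10.445): [(29.3232, 11.5466) (26.7005, 20.377) (23.7147, 21.2086) (21.618, 20.1562) (24.2746, 9.78)]  |A|=53.7121
10. ⊥bis P9·P8 via (27.14,14.87): [(29.1077, 11.4712) (23.5253, 21.1135) (21.618, 20.1562) (24.2746, 9.78)]  |A|=39.1889
11. canonical 4-gon: [(29.1077, 11.4712) (23.5253, 21.1135) (21.618, 20.1562) (24.2746, 9.78)]
12. shoelace: 39.1889

Area of P9's cell: 39.1889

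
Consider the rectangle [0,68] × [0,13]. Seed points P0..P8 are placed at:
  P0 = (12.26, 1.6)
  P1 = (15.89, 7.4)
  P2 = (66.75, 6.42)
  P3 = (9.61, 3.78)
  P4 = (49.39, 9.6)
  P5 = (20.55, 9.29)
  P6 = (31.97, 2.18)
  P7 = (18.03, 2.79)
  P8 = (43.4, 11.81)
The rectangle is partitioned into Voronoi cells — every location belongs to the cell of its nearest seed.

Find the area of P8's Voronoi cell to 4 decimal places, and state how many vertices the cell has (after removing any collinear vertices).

Area of P8's cell: 88.1697 (3 vertices)

1. box [0,68]×[0,13]: [(0, 0) (68, 0) (68, 13) (0, 13)]
2. ⊥bis P8·P0 via (27.83,6.705): [(30.0284, 0) (68, 0) (68, 13) (25.766, 13)]  |A|=521.3362
3. ⊥bis P8·P1 via (29.645,9.605): [(31.1847, 0) (68, 0) (68, 13) (29.1008, 13)]  |A|=492.1443
4. ⊥bis P8·P2 via (55.075,9.115): [(31.1847, 0) (52.9709, 0) (55.9718, 13) (29.1008, 13)]  |A|=316.272
5. ⊥bis P8·P3 via (26.505,7.795): [(31.1847, 0) (52.9709, 0) (55.9718, 13) (29.1008, 13)]  |A|=316.272
6. ⊥bis P8·P4 via (46.395,10.705): [(31.1847, 0) (42.4454, 0) (47.2417, 13) (29.1008, 13)]  |A|=191.1107
7. ⊥bis P8·P5 via (31.975,10.55): [(33.1385, 0) (42.4454, 0) (47.2417, 13) (31.7048, 13)]  |A|=161.485
8. ⊥bis P8·P6 via (37.685,6.995): [(42.7905, 0.9352) (47.2417, 13) (32.6257, 13)]  |A|=88.1697
9. ⊥bis P8·P7 via (30.715,7.3): [(42.7905, 0.9352) (47.2417, 13) (32.6257, 13)]  |A|=88.1697
10. canonical 3-gon: [(42.7905, 0.9352) (47.2417, 13) (32.6257, 13)]
11. shoelace: 88.1697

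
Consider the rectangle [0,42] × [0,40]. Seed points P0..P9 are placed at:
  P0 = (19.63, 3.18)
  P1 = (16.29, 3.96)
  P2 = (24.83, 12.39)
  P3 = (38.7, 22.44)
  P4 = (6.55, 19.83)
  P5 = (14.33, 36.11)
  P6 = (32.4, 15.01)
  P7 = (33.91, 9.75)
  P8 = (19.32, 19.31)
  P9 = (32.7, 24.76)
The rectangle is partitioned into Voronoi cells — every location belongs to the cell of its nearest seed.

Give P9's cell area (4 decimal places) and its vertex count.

1. box [0,42]×[0,40]: [(0, 0) (42, 0) (42, 40) (0, 40)]
2. ⊥bis P9·P0 via (26.165,13.97): [(0, 29.8169) (42, 4.3795) (42, 40) (0, 40)]  |A|=961.8756
3. ⊥bis P9·P1 via (24.495,14.36): [(0, 33.6851) (21.1045, 17.0349) (42, 4.3795) (42, 40) (0, 40)]  |A|=921.0572
4. ⊥bis P9·P2 via (28.765,18.575): [(0, 36.8758) (42, 10.1547) (42, 40) (0, 40)]  |A|=692.3607
5. ⊥bis P9·P3 via (35.7,23.6): [(0, 36.8758) (32.7714, 16.0261) (42, 39.8931) (42, 40) (0, 40)]  |A|=555.1387
6. ⊥bis P9·P4 via (19.625,22.295): [(19.1762, 24.6756) (32.7714, 16.0261) (42, 39.8931) (42, 40) (16.2871, 40)]  |A|=400.3878
7. ⊥bis P9·P5 via (23.515,30.435): [(19.7363, 24.3192) (32.7714, 16.0261) (42, 39.8931) (42, 40) (29.4248, 40)]  |A|=293.6062
8. ⊥bis P9·P6 via (32.55,19.885): [(19.7363, 24.3192) (26.409, 20.074) (34.2434, 19.8329) (42, 39.8931) (42, 40) (29.4248, 40)]  |A|=278.5166
9. ⊥bis P9·P7 via (33.305,17.255): [(19.7363, 24.3192) (26.409, 20.074) (34.2434, 19.8329) (42, 39.8931) (42, 40) (29.4248, 40)]  |A|=278.5166
10. ⊥bis P9·P8 via (26.01,22.035): [(22.9566, 29.5312) (26.8139, 20.0615) (34.2434, 19.8329) (42, 39.8931) (42, 40) (29.4248, 40)]  |A|=252.399
11. canonical 6-gon: [(22.9566, 29.5312) (26.8139, 20.0615) (34.2434, 19.8329) (42, 39.8931) (42, 40) (29.4248, 40)]
12. shoelace: 252.399

Area of P9's cell: 252.3990 (6 vertices)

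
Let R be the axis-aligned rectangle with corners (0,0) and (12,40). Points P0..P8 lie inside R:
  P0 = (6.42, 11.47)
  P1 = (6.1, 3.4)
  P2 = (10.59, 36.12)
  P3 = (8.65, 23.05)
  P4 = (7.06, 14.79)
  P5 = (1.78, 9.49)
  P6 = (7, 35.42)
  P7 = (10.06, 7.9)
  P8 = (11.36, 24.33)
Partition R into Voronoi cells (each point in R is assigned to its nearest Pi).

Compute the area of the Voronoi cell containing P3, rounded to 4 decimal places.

Area of P3's cell: 92.8867

1. box [0,12]×[0,40]: [(0, 0) (12, 0) (12, 40) (0, 40)]
2. ⊥bis P3·P0 via (7.535,17.26): [(0, 18.711) (12, 16.4002) (12, 40) (0, 40)]  |A|=269.3328
3. ⊥bis P3·P1 via (7.375,13.225): [(0, 18.711) (12, 16.4002) (12, 40) (0, 40)]  |A|=269.3328
4. ⊥bis P3·P2 via (9.62,29.585): [(0, 31.0129) (0, 18.711) (12, 16.4002) (12, 29.2317)]  |A|=150.8007
5. ⊥bis P3·P4 via (7.855,18.92): [(0, 31.0129) (0, 20.432) (12, 18.1221) (12, 29.2317)]  |A|=130.143
6. ⊥bis P3·P5 via (5.215,16.27): [(0, 31.0129) (0, 20.432) (12, 18.1221) (12, 29.2317)]  |A|=130.143
7. ⊥bis P3·P6 via (7.825,29.235): [(10.0123, 29.5268) (0, 28.1912) (0, 20.432) (12, 18.1221) (12, 29.2317)]  |A|=116.0172
8. ⊥bis P3·P7 via (9.355,15.475): [(10.0123, 29.5268) (0, 28.1912) (0, 20.432) (12, 18.1221) (12, 29.2317)]  |A|=116.0172
9. ⊥bis P3·P8 via (10.005,23.69): [(7.412, 29.1799) (0, 28.1912) (0, 20.432) (12, 18.1221) (12, 19.4662)]  |A|=92.8867
10. canonical 5-gon: [(7.412, 29.1799) (0, 28.1912) (0, 20.432) (12, 18.1221) (12, 19.4662)]
11. shoelace: 92.8867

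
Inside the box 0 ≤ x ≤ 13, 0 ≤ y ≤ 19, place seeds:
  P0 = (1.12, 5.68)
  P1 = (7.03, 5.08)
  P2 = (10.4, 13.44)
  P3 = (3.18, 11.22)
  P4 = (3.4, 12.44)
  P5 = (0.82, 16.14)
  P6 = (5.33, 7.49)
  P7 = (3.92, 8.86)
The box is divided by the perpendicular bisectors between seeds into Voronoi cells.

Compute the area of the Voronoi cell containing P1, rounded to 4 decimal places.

1. box [0,13]×[0,19]: [(0, 0) (13, 0) (13, 19) (0, 19)]
2. ⊥bis P1·P0 via (4.075,5.38): [(3.5288, 0) (13, 0) (13, 19) (5.4577, 19)]  |A|=161.6278
3. ⊥bis P1·P2 via (8.715,9.26): [(4.6358, 10.9043) (3.5288, 0) (13, 0) (13, 7.5327)]  |A|=83.1408
4. ⊥bis P1·P3 via (5.105,8.15): [(7.5952, 9.7114) (4.3053, 7.6486) (3.5288, 0) (13, 0) (13, 7.5327)]  |A|=78.1262
5. ⊥bis P1·P4 via (5.215,8.76): [(7.5952, 9.7114) (4.3053, 7.6486) (3.5288, 0) (13, 0) (13, 7.5327)]  |A|=78.1262
6. ⊥bis P1·P5 via (3.925,10.61): [(7.5952, 9.7114) (4.3053, 7.6486) (3.5288, 0) (13, 0) (13, 7.5327)]  |A|=78.1262
7. ⊥bis P1·P6 via (6.18,6.285): [(9.7857, 8.8284) (4.0116, 4.7554) (3.5288, 0) (13, 0) (13, 7.5327)]  |A|=66.6599
8. ⊥bis P1·P7 via (5.475,6.97): [(9.7857, 8.8284) (4.0116, 4.7554) (3.5288, 0) (13, 0) (13, 7.5327)]  |A|=66.6599
9. canonical 5-gon: [(9.7857, 8.8284) (4.0116, 4.7554) (3.5288, 0) (13, 0) (13, 7.5327)]
10. shoelace: 66.6599

Area of P1's cell: 66.6599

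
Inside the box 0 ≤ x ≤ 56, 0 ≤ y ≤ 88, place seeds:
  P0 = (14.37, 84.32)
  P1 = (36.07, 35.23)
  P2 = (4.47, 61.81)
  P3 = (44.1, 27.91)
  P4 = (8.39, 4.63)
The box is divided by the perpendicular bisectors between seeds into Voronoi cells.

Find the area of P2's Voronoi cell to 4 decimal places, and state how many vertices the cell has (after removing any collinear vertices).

1. box [0,56]×[0,88]: [(0, 0) (56, 0) (56, 88) (0, 88)]
2. ⊥bis P2·P0 via (9.42,73.065): [(0, 77.208) (0, 0) (56, 0) (56, 52.5789)]  |A|=3634.0322
3. ⊥bis P2·P1 via (20.27,48.52): [(32.4107, 62.9536) (0, 77.208) (0, 24.4217)]  |A|=855.4184
4. ⊥bis P2·P3 via (24.285,44.86): [(32.4107, 62.9536) (0, 77.208) (0, 24.4217)]  |A|=855.4184
5. ⊥bis P2·P4 via (6.43,33.22): [(7.46, 33.2906) (32.4107, 62.9536) (0, 77.208) (0, 32.7792)]  |A|=824.2453
6. canonical 4-gon: [(7.46, 33.2906) (32.4107, 62.9536) (0, 77.208) (0, 32.7792)]
7. shoelace: 824.2453

Area of P2's cell: 824.2453 (4 vertices)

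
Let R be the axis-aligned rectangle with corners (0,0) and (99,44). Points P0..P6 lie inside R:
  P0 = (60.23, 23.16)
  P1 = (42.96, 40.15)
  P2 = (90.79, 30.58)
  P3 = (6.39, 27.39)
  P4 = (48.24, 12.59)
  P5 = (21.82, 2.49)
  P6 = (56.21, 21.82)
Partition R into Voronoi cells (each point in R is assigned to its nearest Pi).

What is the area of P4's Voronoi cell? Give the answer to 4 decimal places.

1. box [0,99]×[0,44]: [(0, 0) (99, 0) (99, 44) (0, 44)]
2. ⊥bis P4·P0 via (54.235,17.875): [(0, 0) (69.993, 0) (31.204, 44) (0, 44)]  |A|=2226.3354
3. ⊥bis P4·P1 via (45.6,26.37): [(0, 17.6339) (0, 0) (69.993, 0) (46.5805, 26.5578)]  |A|=1340.1288
4. ⊥bis P4·P2 via (69.515,21.585): [(0, 17.6339) (0, 0) (69.993, 0) (46.5805, 26.5578)]  |A|=1340.1288
5. ⊥bis P4·P3 via (27.315,19.99): [(28.4063, 23.076) (20.2457, 0) (69.993, 0) (46.5805, 26.5578)]  |A|=856.0776
6. ⊥bis P4·P5 via (35.03,7.54): [(29.0441, 23.1982) (37.9124, 0) (69.993, 0) (46.5805, 26.5578)]  |A|=644.2992
7. ⊥bis P4·P6 via (52.225,17.205): [(42.3354, 25.7446) (29.0441, 23.1982) (37.9124, 0) (69.993, 0) (63.1166, 7.8002)]  |A|=597.7611
8. canonical 5-gon: [(42.3354, 25.7446) (29.0441, 23.1982) (37.9124, 0) (69.993, 0) (63.1166, 7.8002)]
9. shoelace: 597.7611

Area of P4's cell: 597.7611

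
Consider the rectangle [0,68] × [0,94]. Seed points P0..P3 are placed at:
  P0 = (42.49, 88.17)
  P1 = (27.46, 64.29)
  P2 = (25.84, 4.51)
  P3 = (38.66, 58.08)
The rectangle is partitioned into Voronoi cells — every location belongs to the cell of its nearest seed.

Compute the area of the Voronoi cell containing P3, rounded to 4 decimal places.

Area of P3's cell: 1748.5600

1. box [0,68]×[0,94]: [(0, 0) (68, 0) (68, 94) (0, 94)]
2. ⊥bis P3·P0 via (40.575,73.125): [(0, 78.2896) (0, 0) (68, 0) (68, 69.6342)]  |A|=5029.409
3. ⊥bis P3·P1 via (33.06,61.185): [(39.7393, 73.2314) (0, 1.5599) (0, 0) (68, 0) (68, 69.6342)]  |A|=3504.8173
4. ⊥bis P3·P2 via (32.25,31.295): [(39.7393, 73.2314) (18.3336, 34.6254) (68, 22.7396) (68, 69.6342)]  |A|=1748.56
5. canonical 4-gon: [(39.7393, 73.2314) (18.3336, 34.6254) (68, 22.7396) (68, 69.6342)]
6. shoelace: 1748.56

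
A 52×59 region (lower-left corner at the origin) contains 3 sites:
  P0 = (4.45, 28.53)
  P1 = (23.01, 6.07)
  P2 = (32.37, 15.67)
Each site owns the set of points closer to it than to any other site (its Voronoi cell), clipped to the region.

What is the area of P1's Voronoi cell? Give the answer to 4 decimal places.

1. box [0,52]×[0,59]: [(0, 0) (52, 0) (52, 59) (0, 59)]
2. ⊥bis P1·P0 via (13.73,17.3): [(0, 5.9541) (0, 0) (52, 0) (52, 48.9247)]  |A|=1426.8494
3. ⊥bis P1·P2 via (27.69,10.87): [(17.7164, 20.5942) (0, 5.9541) (0, 0) (38.8387, 0)]  |A|=452.6694
4. canonical 4-gon: [(17.7164, 20.5942) (0, 5.9541) (0, 0) (38.8387, 0)]
5. shoelace: 452.6694

Area of P1's cell: 452.6694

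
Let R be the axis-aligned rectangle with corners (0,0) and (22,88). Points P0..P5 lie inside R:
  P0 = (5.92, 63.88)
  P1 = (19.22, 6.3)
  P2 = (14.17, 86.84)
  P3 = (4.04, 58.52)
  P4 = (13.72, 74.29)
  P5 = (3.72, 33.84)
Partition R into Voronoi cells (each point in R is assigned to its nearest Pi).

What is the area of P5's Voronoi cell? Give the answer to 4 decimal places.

1. box [0,22]×[0,88]: [(0, 0) (22, 0) (22, 88) (0, 88)]
2. ⊥bis P5·P0 via (4.82,48.86): [(0, 49.213) (0, 0) (22, 0) (22, 47.6018)]  |A|=1064.9629
3. ⊥bis P5·P1 via (11.47,20.07): [(0, 49.213) (0, 13.6145) (22, 25.9965) (22, 47.6018)]  |A|=629.2424
4. ⊥bis P5·P2 via (8.945,60.34): [(0, 49.213) (0, 13.6145) (22, 25.9965) (22, 47.6018)]  |A|=629.2424
5. ⊥bis P5·P3 via (3.88,46.18): [(0, 46.2303) (0, 13.6145) (22, 25.9965) (22, 45.9451)]  |A|=578.2085
6. ⊥bis P5·P4 via (8.72,54.065): [(0, 46.2303) (0, 13.6145) (22, 25.9965) (22, 45.9451)]  |A|=578.2085
7. canonical 4-gon: [(0, 46.2303) (0, 13.6145) (22, 25.9965) (22, 45.9451)]
8. shoelace: 578.2085

Area of P5's cell: 578.2085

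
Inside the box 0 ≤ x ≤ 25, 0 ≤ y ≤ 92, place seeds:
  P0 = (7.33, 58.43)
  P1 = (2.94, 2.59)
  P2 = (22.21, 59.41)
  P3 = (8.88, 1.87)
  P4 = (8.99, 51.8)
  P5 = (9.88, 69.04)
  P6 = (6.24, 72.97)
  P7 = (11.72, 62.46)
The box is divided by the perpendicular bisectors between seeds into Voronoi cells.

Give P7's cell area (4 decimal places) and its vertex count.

1. box [0,25]×[0,92]: [(0, 0) (25, 0) (25, 92) (0, 92)]
2. ⊥bis P7·P0 via (9.525,60.445): [(0, 70.8209) (25, 43.5876) (25, 92) (0, 92)]  |A|=869.8939
3. ⊥bis P7·P1 via (7.33,32.525): [(0, 70.8209) (25, 43.5876) (25, 92) (0, 92)]  |A|=869.8939
4. ⊥bis P7·P2 via (16.965,60.935): [(0, 70.8209) (15.0672, 54.4077) (25, 88.5701) (25, 92) (0, 92)]  |A|=646.4923
5. ⊥bis P7·P3 via (10.3,32.165): [(0, 70.8209) (15.0672, 54.4077) (25, 88.5701) (25, 92) (0, 92)]  |A|=646.4923
6. ⊥bis P7·P4 via (10.355,57.13): [(0, 70.8209) (13.2484, 56.389) (15.4773, 55.8182) (25, 88.5701) (25, 92) (0, 92)]  |A|=644.8034
7. ⊥bis P7·P5 via (10.8,65.75): [(5.9103, 64.3827) (13.2484, 56.389) (15.4773, 55.8182) (19.0345, 68.0527)]  |A|=80.5705
8. ⊥bis P7·P6 via (8.98,67.715): [(5.9103, 64.3827) (13.2484, 56.389) (15.4773, 55.8182) (19.0345, 68.0527)]  |A|=80.5705
9. canonical 4-gon: [(5.9103, 64.3827) (13.2484, 56.389) (15.4773, 55.8182) (19.0345, 68.0527)]
10. shoelace: 80.5705

Area of P7's cell: 80.5705 (4 vertices)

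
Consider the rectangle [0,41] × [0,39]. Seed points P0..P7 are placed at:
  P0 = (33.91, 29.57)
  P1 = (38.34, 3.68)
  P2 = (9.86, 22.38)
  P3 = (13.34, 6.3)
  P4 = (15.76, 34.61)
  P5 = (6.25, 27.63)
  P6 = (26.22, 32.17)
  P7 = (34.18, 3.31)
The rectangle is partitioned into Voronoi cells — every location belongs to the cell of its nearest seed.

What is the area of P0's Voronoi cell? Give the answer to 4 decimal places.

Area of P0's cell: 268.0613

1. box [0,41]×[0,39]: [(0, 0) (41, 0) (41, 39) (0, 39)]
2. ⊥bis P0·P1 via (36.125,16.625): [(0, 10.4437) (41, 17.4592) (41, 39) (0, 39)]  |A|=1026.9914
3. ⊥bis P0·P2 via (21.885,25.975): [(25.2372, 14.762) (41, 17.4592) (41, 39) (17.991, 39)]  |A|=448.617
4. ⊥bis P0·P3 via (23.625,17.935): [(24.527, 17.1376) (26.8938, 15.0455) (41, 17.4592) (41, 39) (17.991, 39)]  |A|=446.5487
5. ⊥bis P0·P4 via (24.835,32.09): [(22.5341, 23.8039) (24.527, 17.1376) (26.8938, 15.0455) (41, 17.4592) (41, 39) (26.7538, 39)]  |A|=379.9688
6. ⊥bis P0·P5 via (20.08,28.6): [(22.5341, 23.8039) (24.527, 17.1376) (26.8938, 15.0455) (41, 17.4592) (41, 39) (26.7538, 39)]  |A|=379.9688
7. ⊥bis P0·P6 via (30.065,30.87): [(25.2161, 16.5285) (26.8938, 15.0455) (41, 17.4592) (41, 39) (32.8138, 39)]  |A|=274.4623
8. ⊥bis P0·P7 via (34.045,16.44): [(25.2161, 16.5285) (25.4166, 16.3513) (35.1077, 16.4509) (41, 17.4592) (41, 39) (32.8138, 39)]  |A|=268.0613
9. canonical 6-gon: [(25.2161, 16.5285) (25.4166, 16.3513) (35.1077, 16.4509) (41, 17.4592) (41, 39) (32.8138, 39)]
10. shoelace: 268.0613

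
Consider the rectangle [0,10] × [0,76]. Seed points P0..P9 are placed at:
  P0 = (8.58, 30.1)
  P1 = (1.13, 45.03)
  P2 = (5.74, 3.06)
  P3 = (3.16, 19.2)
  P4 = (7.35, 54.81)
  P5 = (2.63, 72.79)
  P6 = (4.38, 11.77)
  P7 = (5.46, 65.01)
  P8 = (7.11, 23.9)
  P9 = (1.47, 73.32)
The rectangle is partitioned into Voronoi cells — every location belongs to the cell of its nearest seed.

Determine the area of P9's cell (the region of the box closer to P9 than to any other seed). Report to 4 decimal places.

Area of P9's cell: 12.6175

1. box [0,10]×[0,76]: [(0, 0) (10, 0) (10, 76) (0, 76)]
2. ⊥bis P9·P0 via (5.025,51.71): [(0, 50.8834) (10, 52.5284) (10, 76) (0, 76)]  |A|=242.9411
3. ⊥bis P9·P1 via (1.3,59.175): [(0, 59.1906) (10, 59.0704) (10, 76) (0, 76)]  |A|=168.6947
4. ⊥bis P9·P2 via (3.605,38.19): [(0, 59.1906) (10, 59.0704) (10, 76) (0, 76)]  |A|=168.6947
5. ⊥bis P9·P3 via (2.315,46.26): [(0, 59.1906) (10, 59.0704) (10, 76) (0, 76)]  |A|=168.6947
6. ⊥bis P9·P4 via (4.41,64.065): [(0, 62.6641) (10, 65.8408) (10, 76) (0, 76)]  |A|=117.4758
7. ⊥bis P9·P5 via (2.05,73.055): [(0, 68.5682) (3.3956, 76) (0, 76)]  |A|=12.6175
8. ⊥bis P9·P6 via (2.925,42.545): [(0, 68.5682) (3.3956, 76) (0, 76)]  |A|=12.6175
9. ⊥bis P9·P7 via (3.465,69.165): [(0, 68.5682) (3.3956, 76) (0, 76)]  |A|=12.6175
10. ⊥bis P9·P8 via (4.29,48.61): [(0, 68.5682) (3.3956, 76) (0, 76)]  |A|=12.6175
11. canonical 3-gon: [(0, 68.5682) (3.3956, 76) (0, 76)]
12. shoelace: 12.6175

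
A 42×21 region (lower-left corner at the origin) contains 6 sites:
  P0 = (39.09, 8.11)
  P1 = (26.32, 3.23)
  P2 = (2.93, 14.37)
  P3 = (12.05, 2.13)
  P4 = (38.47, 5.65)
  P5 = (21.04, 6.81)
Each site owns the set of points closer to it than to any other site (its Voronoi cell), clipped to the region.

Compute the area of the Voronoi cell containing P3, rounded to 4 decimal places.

Area of P3's cell: 130.5608

1. box [0,42]×[0,21]: [(0, 0) (42, 0) (42, 21) (0, 21)]
2. ⊥bis P3·P0 via (25.57,5.12): [(0, 0) (26.7023, 0) (22.0581, 21) (0, 21)]  |A|=511.984
3. ⊥bis P3·P1 via (19.185,2.68): [(0, 0) (19.3916, 0) (17.7728, 21) (0, 21)]  |A|=390.2261
4. ⊥bis P3·P2 via (7.49,8.25): [(0, 2.6692) (0, 0) (19.3916, 0) (18.1437, 16.1881)]  |A|=181.171
5. ⊥bis P3·P4 via (25.26,3.89): [(0, 2.6692) (0, 0) (19.3916, 0) (18.1437, 16.1881)]  |A|=181.171
6. ⊥bis P3·P5 via (16.545,4.47): [(12.5965, 12.0548) (0, 2.6692) (0, 0) (18.872, 0)]  |A|=130.5608
7. canonical 4-gon: [(12.5965, 12.0548) (0, 2.6692) (0, 0) (18.872, 0)]
8. shoelace: 130.5608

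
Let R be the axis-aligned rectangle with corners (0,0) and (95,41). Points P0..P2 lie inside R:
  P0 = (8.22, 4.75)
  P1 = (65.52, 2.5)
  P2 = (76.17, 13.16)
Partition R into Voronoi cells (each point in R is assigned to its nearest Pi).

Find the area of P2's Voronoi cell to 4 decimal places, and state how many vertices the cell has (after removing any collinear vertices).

Area of P2's cell: 1510.1177 (5 vertices)

1. box [0,95]×[0,41]: [(0, 0) (95, 0) (95, 41) (0, 41)]
2. ⊥bis P2·P0 via (42.195,8.955): [(43.3033, 0) (95, 0) (95, 41) (38.2289, 41)]  |A|=2223.5897
3. ⊥bis P2·P1 via (70.845,7.83): [(38.3114, 40.3331) (78.6824, 0) (95, 0) (95, 41) (38.2289, 41)]  |A|=1510.1177
4. canonical 5-gon: [(38.3114, 40.3331) (78.6824, 0) (95, 0) (95, 41) (38.2289, 41)]
5. shoelace: 1510.1177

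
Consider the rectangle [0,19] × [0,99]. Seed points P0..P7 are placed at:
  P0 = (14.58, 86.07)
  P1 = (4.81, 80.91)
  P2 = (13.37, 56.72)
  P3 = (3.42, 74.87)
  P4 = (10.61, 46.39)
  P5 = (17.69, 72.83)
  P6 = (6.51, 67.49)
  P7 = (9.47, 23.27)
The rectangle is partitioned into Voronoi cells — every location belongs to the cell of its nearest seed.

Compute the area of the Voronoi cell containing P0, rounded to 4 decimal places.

Area of P0's cell: 242.1018

1. box [0,19]×[0,99]: [(0, 0) (19, 0) (19, 99) (0, 99)]
2. ⊥bis P0·P1 via (9.695,83.49): [(19, 65.8718) (19, 99) (1.5034, 99)]  |A|=289.8148
3. ⊥bis P0·P2 via (13.975,71.395): [(16.1299, 71.3062) (19, 71.1878) (19, 99) (1.5034, 99)]  |A|=282.1859
4. ⊥bis P0·P3 via (9,80.47): [(13.8339, 75.6534) (18.2859, 71.2173) (19, 71.1878) (19, 99) (1.5034, 99)]  |A|=277.6016
5. ⊥bis P0·P4 via (12.595,66.23): [(13.8339, 75.6534) (18.2859, 71.2173) (19, 71.1878) (19, 99) (1.5034, 99)]  |A|=277.6016
6. ⊥bis P0·P5 via (16.135,79.45): [(12.304, 78.5501) (19, 80.123) (19, 99) (1.5034, 99)]  |A|=242.1018
7. ⊥bis P0·P6 via (10.545,76.78): [(12.304, 78.5501) (19, 80.123) (19, 99) (1.5034, 99)]  |A|=242.1018
8. ⊥bis P0·P7 via (12.025,54.67): [(12.304, 78.5501) (19, 80.123) (19, 99) (1.5034, 99)]  |A|=242.1018
9. canonical 4-gon: [(12.304, 78.5501) (19, 80.123) (19, 99) (1.5034, 99)]
10. shoelace: 242.1018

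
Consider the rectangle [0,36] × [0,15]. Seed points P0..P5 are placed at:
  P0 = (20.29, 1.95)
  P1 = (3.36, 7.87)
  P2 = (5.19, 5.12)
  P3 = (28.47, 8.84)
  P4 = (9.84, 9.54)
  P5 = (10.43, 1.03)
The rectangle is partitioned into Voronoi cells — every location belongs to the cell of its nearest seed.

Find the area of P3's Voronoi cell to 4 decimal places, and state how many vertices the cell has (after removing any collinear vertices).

Area of P3's cell: 195.4922 (5 vertices)

1. box [0,36]×[0,15]: [(0, 0) (36, 0) (36, 15) (0, 15)]
2. ⊥bis P3·P0 via (24.38,5.395): [(28.9242, 0) (36, 0) (36, 15) (16.2897, 15)]  |A|=200.8956
3. ⊥bis P3·P1 via (15.915,8.355): [(28.9242, 0) (36, 0) (36, 15) (16.2897, 15)]  |A|=200.8956
4. ⊥bis P3·P2 via (16.83,6.98): [(28.9242, 0) (36, 0) (36, 15) (16.2897, 15)]  |A|=200.8956
5. ⊥bis P3·P4 via (19.155,9.19): [(19.2416, 11.4954) (28.9242, 0) (36, 0) (36, 15) (19.3733, 15)]  |A|=195.4922
6. ⊥bis P3·P5 via (19.45,4.935): [(19.2416, 11.4954) (28.9242, 0) (36, 0) (36, 15) (19.3733, 15)]  |A|=195.4922
7. canonical 5-gon: [(19.2416, 11.4954) (28.9242, 0) (36, 0) (36, 15) (19.3733, 15)]
8. shoelace: 195.4922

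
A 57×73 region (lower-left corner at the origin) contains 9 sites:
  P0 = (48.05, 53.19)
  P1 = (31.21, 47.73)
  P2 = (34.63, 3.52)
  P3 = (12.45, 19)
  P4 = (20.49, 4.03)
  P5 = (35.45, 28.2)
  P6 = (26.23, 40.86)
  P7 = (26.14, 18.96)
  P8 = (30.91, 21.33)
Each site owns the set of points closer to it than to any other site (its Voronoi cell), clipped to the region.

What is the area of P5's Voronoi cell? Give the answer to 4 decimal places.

1. box [0,57]×[0,73]: [(0, 0) (57, 0) (57, 73) (0, 73)]
2. ⊥bis P5·P0 via (41.75,40.695): [(0, 61.7454) (0, 0) (57, 0) (57, 33.0059)]  |A|=2700.4133
3. ⊥bis P5·P1 via (33.33,37.965): [(43.0005, 40.0645) (0, 30.729) (0, 0) (57, 0) (57, 33.0059)]  |A|=2033.5521
4. ⊥bis P5·P2 via (35.04,15.86): [(43.0005, 40.0645) (0, 30.729) (0, 17.0242) (57, 15.1304) (57, 33.0059)]  |A|=1117.1464
5. ⊥bis P5·P3 via (23.95,23.6): [(43.0005, 40.0645) (19.4126, 34.9435) (26.9383, 16.1292) (57, 15.1304) (57, 33.0059)]  |A|=734.0784
6. ⊥bis P5·P4 via (27.97,16.115): [(43.0005, 40.0645) (19.4126, 34.9435) (26.6064, 16.959) (28.0043, 16.0938) (57, 15.1304) (57, 33.0059)]  |A|=733.642
7. ⊥bis P5·P6 via (30.84,34.53): [(43.0005, 40.0645) (36.5023, 38.6537) (22.1186, 28.1784) (26.6064, 16.959) (28.0043, 16.0938) (57, 15.1304) (57, 33.0059)]  |A|=670.8155
8. ⊥bis P5·P7 via (30.795,23.58): [(43.0005, 40.0645) (36.5023, 38.6537) (24.5057, 29.9169) (38.5735, 15.7426) (57, 15.1304) (57, 33.0059)]  |A|=572.9401
9. ⊥bis P5·P8 via (33.18,24.765): [(43.0005, 40.0645) (36.5023, 38.6537) (24.9236, 30.2212) (47.2701, 15.4537) (57, 15.1304) (57, 33.0059)]  |A|=506.853
10. canonical 6-gon: [(43.0005, 40.0645) (36.5023, 38.6537) (24.9236, 30.2212) (47.2701, 15.4537) (57, 15.1304) (57, 33.0059)]
11. shoelace: 506.853

Area of P5's cell: 506.8530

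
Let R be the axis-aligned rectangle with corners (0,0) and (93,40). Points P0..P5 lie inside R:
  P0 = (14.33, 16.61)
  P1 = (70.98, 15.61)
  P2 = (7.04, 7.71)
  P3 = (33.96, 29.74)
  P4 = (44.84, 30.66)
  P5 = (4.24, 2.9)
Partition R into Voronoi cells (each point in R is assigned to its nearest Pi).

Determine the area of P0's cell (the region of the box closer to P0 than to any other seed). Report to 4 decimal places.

Area of P0's cell: 783.7985

1. box [0,93]×[0,40]: [(0, 0) (93, 0) (93, 40) (0, 40)]
2. ⊥bis P0·P1 via (42.655,16.11): [(0, 0) (42.3706, 0) (43.0767, 40) (0, 40)]  |A|=1708.9467
3. ⊥bis P0·P2 via (10.685,12.16): [(0, 20.9121) (25.5305, 0) (42.3706, 0) (43.0767, 40) (0, 40)]  |A|=1441.9981
4. ⊥bis P0·P3 via (24.145,23.175): [(0, 20.9121) (25.5305, 0) (39.6462, 0) (12.8912, 40) (0, 40)]  |A|=783.7985
5. ⊥bis P0·P4 via (29.585,23.635): [(0, 20.9121) (25.5305, 0) (39.6462, 0) (12.8912, 40) (0, 40)]  |A|=783.7985
6. ⊥bis P0·P5 via (9.285,9.755): [(0, 20.9121) (25.5305, 0) (39.6462, 0) (12.8912, 40) (0, 40)]  |A|=783.7985
7. canonical 5-gon: [(0, 20.9121) (25.5305, 0) (39.6462, 0) (12.8912, 40) (0, 40)]
8. shoelace: 783.7985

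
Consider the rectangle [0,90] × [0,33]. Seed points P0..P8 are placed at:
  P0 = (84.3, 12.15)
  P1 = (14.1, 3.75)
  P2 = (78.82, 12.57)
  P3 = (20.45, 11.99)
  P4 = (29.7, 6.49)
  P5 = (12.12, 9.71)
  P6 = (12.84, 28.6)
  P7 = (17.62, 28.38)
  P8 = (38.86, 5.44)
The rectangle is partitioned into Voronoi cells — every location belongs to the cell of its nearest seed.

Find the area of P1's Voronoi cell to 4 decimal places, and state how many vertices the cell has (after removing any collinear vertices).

1. box [0,90]×[0,33]: [(0, 0) (90, 0) (90, 33) (0, 33)]
2. ⊥bis P1·P0 via (49.2,7.95): [(0, 0) (50.1513, 0) (46.2026, 33) (0, 33)]  |A|=1589.8385
3. ⊥bis P1·P2 via (46.46,8.16): [(0, 0) (47.572, 0) (43.0748, 33) (0, 33)]  |A|=1495.6732
4. ⊥bis P1·P3 via (17.275,7.87): [(0, 21.1827) (0, 0) (27.4874, 0)]  |A|=291.1281
5. ⊥bis P1·P4 via (21.9,5.12): [(22.0654, 4.1784) (0, 21.1827) (0, 0) (22.7993, 0)]  |A|=281.3337
6. ⊥bis P1·P5 via (13.11,6.73): [(22.0654, 4.1784) (17.054, 8.0403) (0, 2.3747) (0, 0) (22.7993, 0)]  |A|=120.9576
7. ⊥bis P1·P6 via (13.47,16.175): [(22.0654, 4.1784) (17.054, 8.0403) (0, 2.3747) (0, 0) (22.7993, 0)]  |A|=120.9576
8. ⊥bis P1·P7 via (15.86,16.065): [(22.0654, 4.1784) (17.054, 8.0403) (0, 2.3747) (0, 0) (22.7993, 0)]  |A|=120.9576
9. ⊥bis P1·P8 via (26.48,4.595): [(22.0654, 4.1784) (17.054, 8.0403) (0, 2.3747) (0, 0) (22.7993, 0)]  |A|=120.9576
10. canonical 5-gon: [(22.0654, 4.1784) (17.054, 8.0403) (0, 2.3747) (0, 0) (22.7993, 0)]
11. shoelace: 120.9576

Area of P1's cell: 120.9576 (5 vertices)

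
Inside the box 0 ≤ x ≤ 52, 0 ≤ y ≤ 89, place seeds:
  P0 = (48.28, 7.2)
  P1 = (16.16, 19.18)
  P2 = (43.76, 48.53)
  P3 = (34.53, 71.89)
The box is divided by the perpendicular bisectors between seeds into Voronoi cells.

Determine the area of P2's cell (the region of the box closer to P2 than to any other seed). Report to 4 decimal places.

Area of P2's cell: 905.7907

1. box [0,52]×[0,89]: [(0, 0) (52, 0) (52, 89) (0, 89)]
2. ⊥bis P2·P0 via (46.02,27.865): [(0, 22.8321) (52, 28.519) (52, 89) (0, 89)]  |A|=3292.8719
3. ⊥bis P2·P1 via (29.96,33.855): [(0, 62.0286) (37.3393, 26.9157) (52, 28.519) (52, 89) (0, 89)]  |A|=2561.0853
4. ⊥bis P2·P3 via (39.145,60.21): [(12.9432, 49.8572) (37.3393, 26.9157) (52, 28.519) (52, 65.2893)]  |A|=905.7907
5. canonical 4-gon: [(12.9432, 49.8572) (37.3393, 26.9157) (52, 28.519) (52, 65.2893)]
6. shoelace: 905.7907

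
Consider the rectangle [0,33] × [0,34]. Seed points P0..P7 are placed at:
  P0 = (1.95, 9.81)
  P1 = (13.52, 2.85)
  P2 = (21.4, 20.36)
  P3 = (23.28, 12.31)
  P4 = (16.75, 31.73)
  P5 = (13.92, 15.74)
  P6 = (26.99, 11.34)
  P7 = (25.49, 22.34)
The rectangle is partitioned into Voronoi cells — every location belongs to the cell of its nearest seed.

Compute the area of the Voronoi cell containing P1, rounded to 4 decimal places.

Area of P1's cell: 133.5468

1. box [0,33]×[0,34]: [(0, 0) (33, 0) (33, 34) (0, 34)]
2. ⊥bis P1·P0 via (7.735,6.33): [(3.9272, 0) (33, 0) (33, 34) (24.38, 34)]  |A|=640.7776
3. ⊥bis P1·P2 via (17.46,11.605): [(12.304, 13.9253) (3.9272, 0) (33, 0) (33, 4.6116)]  |A|=250.145
4. ⊥bis P1·P3 via (18.4,7.58): [(12.2832, 13.8908) (3.9272, 0) (25.747, 0)]  |A|=151.5472
5. ⊥bis P1·P4 via (15.135,17.29): [(12.2832, 13.8908) (3.9272, 0) (25.747, 0)]  |A|=151.5472
6. ⊥bis P1·P5 via (13.72,9.295): [(16.8313, 9.1985) (9.5956, 9.423) (3.9272, 0) (25.747, 0)]  |A|=135.0817
7. ⊥bis P1·P6 via (20.255,7.095): [(22.8301, 3.0094) (16.8313, 9.1985) (9.5956, 9.423) (3.9272, 0) (24.7269, 0)]  |A|=133.5468
8. ⊥bis P1·P7 via (19.505,12.595): [(22.8301, 3.0094) (16.8313, 9.1985) (9.5956, 9.423) (3.9272, 0) (24.7269, 0)]  |A|=133.5468
9. canonical 5-gon: [(22.8301, 3.0094) (16.8313, 9.1985) (9.5956, 9.423) (3.9272, 0) (24.7269, 0)]
10. shoelace: 133.5468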